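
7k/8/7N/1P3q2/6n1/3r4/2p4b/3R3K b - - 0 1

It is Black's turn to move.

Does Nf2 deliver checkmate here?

After Nf2: white king on h1; in check: yes, from the black knight on f2.
White has 2 legal replies: Kxh2, Kg2.
In check but a legal move exists → not checkmate.

no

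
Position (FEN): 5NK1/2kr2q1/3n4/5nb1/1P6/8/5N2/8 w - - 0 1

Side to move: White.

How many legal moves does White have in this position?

White to move; king on g8.
In check: yes, from the black queen on g7.
Legal moves: none.
Count: 0.

0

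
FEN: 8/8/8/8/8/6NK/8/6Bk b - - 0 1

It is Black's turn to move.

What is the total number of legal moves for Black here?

1

Black to move; king on h1.
In check: yes, from the white knight on g3.
Legal moves: Kxg1.
Count: 1.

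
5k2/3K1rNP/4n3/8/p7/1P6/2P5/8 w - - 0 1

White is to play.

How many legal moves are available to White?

4

White to move; king on d7.
In check: yes, from the black rook on f7.
Legal moves: Kc8, Kxe6, Kd6, Kc6.
Count: 4.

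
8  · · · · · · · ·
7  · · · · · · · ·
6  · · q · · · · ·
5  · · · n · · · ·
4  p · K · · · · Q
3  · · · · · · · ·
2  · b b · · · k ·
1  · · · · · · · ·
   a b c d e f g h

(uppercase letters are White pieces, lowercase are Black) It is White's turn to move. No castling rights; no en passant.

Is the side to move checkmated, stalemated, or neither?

checkmate

White to move; white king on c4.
In check: yes, from the black queen on c6.
King squares — b3: attacked by Bc2; c3: attacked by Bb2; d3: attacked by Bc2; b4: attacked by Nd5; d4: attacked by Bb2; b5: attacked by Qc6; c5: attacked by Qc6; d5: attacked by Qc6.
Legal moves for White: none.
In check with no legal moves → checkmate.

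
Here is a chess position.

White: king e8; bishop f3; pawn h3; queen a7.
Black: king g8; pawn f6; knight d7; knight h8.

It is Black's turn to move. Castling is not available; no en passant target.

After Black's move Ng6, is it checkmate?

After Ng6: white king on e8; in check: no.
White is not in check, so this cannot be checkmate.

no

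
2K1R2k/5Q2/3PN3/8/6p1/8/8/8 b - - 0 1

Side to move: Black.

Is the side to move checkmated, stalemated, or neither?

checkmate

Black to move; black king on h8.
In check: yes, from the white rook on e8.
King squares — g7: attacked by Ne6; h7: attacked by Qf7; g8: attacked by Qf7.
Legal moves for Black: none.
In check with no legal moves → checkmate.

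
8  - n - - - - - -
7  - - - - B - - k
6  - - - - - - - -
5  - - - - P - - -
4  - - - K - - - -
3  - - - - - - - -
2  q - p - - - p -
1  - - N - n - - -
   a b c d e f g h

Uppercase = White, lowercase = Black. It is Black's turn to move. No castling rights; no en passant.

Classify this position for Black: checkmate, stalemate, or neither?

Black to move; black king on h7.
In check: no.
Legal moves for Black include: Nd7, Nc6+, Na6, Kh8, Kg8, Kg7, Kh6, Kg6, Qg8, Qa8, Qf7, Qa7+, Qe6, Qa6, Qd5+, Qa5, Qc4+, Qa4+, ... (list truncated; more exist).
Black has legal moves and is not in check → neither.

neither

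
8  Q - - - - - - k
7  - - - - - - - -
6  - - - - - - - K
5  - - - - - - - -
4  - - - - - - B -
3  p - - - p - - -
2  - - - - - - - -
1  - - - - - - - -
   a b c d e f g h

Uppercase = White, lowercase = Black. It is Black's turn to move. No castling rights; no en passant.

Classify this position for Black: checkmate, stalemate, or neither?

Black to move; black king on h8.
In check: yes, from the white queen on a8.
King squares — g7: attacked by Kh6; h7: attacked by Kh6; g8: attacked by Qa8.
Legal moves for Black: none.
In check with no legal moves → checkmate.

checkmate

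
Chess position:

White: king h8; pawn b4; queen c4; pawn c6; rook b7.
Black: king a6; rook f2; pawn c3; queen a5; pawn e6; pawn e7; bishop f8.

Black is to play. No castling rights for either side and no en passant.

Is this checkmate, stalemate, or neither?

Black to move; black king on a6.
In check: yes, from the white queen on c4.
King squares — a5: own queen; b5: attacked by Qc4; b6: attacked by Rb7; a7: attacked by Rb7; b7: attacked by Pc6.
Legal moves for Black: Qb5.
Black is in check but has 1 legal move → neither.

neither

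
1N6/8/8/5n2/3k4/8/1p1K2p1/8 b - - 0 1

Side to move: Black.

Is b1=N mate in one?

no

After b1=N: white king on d2; in check: yes, from the black knight on b1.
White has 5 legal replies: Ke2, Kc2, Ke1, Kd1, Kc1.
In check but a legal move exists → not checkmate.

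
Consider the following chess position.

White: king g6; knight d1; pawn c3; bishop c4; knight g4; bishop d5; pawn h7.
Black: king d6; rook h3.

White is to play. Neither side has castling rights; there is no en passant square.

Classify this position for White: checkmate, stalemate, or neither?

neither

White to move; white king on g6.
In check: no.
Legal moves for White include: Kg7, Kf7, Kf6, Kg5, Kf5, Bg8, Ba8, Bf7, Bb7, Be6, Bc6, Be4, Bf3, Bg2, Bh1, Nh6, Nf6, Ne5, ... (list truncated; more exist).
White has legal moves and is not in check → neither.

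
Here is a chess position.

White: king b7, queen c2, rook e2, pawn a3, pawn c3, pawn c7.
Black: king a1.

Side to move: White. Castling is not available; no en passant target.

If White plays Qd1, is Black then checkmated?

yes

After Qd1: black king on a1; in check: yes, from the white queen on d1.
King squares — b1: attacked by Qd1; a2: attacked by Re2; b2: attacked by Re2.
Black has no legal moves → checkmate.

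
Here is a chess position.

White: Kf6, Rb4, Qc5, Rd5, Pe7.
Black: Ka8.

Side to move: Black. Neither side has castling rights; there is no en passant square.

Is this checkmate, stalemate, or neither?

stalemate

Black to move; black king on a8.
In check: no.
King squares — a7: attacked by Qc5; b7: attacked by Rb4; b8: attacked by Rb4.
Legal moves for Black: none.
Not in check and no legal moves → stalemate.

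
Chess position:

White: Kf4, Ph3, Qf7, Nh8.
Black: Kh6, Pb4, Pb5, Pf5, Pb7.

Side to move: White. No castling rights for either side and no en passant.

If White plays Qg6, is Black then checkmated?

yes

After Qg6: black king on h6; in check: yes, from the white queen on g6.
King squares — g5: attacked by Kf4; h5: attacked by Qg6; g6: attacked by Nh8; g7: attacked by Qg6; h7: attacked by Qg6.
Black has no legal moves → checkmate.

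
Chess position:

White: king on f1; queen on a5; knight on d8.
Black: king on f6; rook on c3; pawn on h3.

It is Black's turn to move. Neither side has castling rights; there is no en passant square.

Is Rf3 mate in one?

After Rf3: white king on f1; in check: yes, from the black rook on f3.
White has 3 legal replies: Ke2, Kg1, Ke1.
In check but a legal move exists → not checkmate.

no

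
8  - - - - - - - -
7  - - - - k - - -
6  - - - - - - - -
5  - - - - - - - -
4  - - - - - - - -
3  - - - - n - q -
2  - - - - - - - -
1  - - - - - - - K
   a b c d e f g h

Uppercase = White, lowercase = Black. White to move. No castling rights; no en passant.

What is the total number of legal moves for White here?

0

White to move; king on h1.
In check: no.
Legal moves: none.
Count: 0.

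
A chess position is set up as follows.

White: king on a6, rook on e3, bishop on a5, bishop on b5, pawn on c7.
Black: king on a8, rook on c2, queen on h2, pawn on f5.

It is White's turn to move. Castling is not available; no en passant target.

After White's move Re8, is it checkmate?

After Re8: black king on a8; in check: yes, from the white rook on e8.
King squares — a7: attacked by Ka6; b7: attacked by Ka6; b8: attacked by Pc7.
Black has no legal moves → checkmate.

yes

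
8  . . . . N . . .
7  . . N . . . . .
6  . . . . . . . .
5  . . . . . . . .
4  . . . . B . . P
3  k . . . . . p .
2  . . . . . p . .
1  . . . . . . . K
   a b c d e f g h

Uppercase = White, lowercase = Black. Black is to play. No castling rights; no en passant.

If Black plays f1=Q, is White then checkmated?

yes

After f1=Q: white king on h1; in check: yes, from the black queen on f1.
King squares — g1: attacked by Qf1; g2: attacked by Qf1; h2: attacked by Pg3.
White has no legal moves → checkmate.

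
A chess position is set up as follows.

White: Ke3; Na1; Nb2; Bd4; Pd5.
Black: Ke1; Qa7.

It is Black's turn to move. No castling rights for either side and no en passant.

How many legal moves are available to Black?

19

Black to move; king on e1.
In check: no.
Legal moves: Qb8, Qa8, Qh7, Qg7, Qf7, Qe7+, Qd7, Qc7, Qb7, Qb6, Qa6, Qc5, Qa5, Qxd4+, Qa4, Qa3+, Qa2, Qxa1, Kf1.
Count: 19.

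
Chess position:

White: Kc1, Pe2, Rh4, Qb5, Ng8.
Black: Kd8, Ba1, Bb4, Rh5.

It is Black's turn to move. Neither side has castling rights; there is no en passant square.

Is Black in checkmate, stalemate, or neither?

neither

Black to move; black king on d8.
In check: no.
Legal moves for Black include: Kc8, Kc7, Rh8, Rh7, Rh6, Rg5, Rf5, Re5, Rd5, Rc5+, Rxb5, Rxh4, Bf8, Be7, Bd6, Bc5, Ba5, Bbc3, ... (list truncated; more exist).
Black has legal moves and is not in check → neither.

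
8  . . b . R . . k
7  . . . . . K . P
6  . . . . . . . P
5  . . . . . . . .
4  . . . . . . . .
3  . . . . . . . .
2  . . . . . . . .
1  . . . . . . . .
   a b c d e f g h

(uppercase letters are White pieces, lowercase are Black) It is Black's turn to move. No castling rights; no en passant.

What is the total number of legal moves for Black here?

1

Black to move; king on h8.
In check: yes, from the white rook on e8.
Legal moves: Kxh7.
Count: 1.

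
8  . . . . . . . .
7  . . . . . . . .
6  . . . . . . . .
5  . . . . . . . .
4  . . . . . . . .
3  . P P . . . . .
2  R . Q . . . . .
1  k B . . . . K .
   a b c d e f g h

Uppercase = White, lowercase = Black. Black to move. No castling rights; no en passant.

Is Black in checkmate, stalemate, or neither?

checkmate

Black to move; black king on a1.
In check: yes, from the white rook on a2.
King squares — b1: attacked by Qc2; a2: attacked by Bb1; b2: attacked by Ra2.
Legal moves for Black: none.
In check with no legal moves → checkmate.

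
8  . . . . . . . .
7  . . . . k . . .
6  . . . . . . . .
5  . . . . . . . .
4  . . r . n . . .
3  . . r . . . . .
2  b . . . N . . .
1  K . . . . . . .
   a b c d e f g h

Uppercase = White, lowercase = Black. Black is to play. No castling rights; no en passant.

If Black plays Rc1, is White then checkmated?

no

After Rc1: white king on a1; in check: yes, from the black rook on c1.
White has 3 legal replies: Kb2, Kxa2, Nxc1.
In check but a legal move exists → not checkmate.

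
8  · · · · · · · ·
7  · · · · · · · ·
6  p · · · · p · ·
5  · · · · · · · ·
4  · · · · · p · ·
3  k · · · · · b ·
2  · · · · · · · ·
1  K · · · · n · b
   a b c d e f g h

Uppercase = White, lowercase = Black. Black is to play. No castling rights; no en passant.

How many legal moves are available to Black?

Black to move; king on a3.
In check: no.
Legal moves: Bh4, Bh2, Bf2, Be1, Kb4, Ka4, Kb3, Ba8, Bb7, Bc6, Bd5, Be4, Bf3, Bg2, Ne3, Nh2, Nd2, f5, a5, f3.
Count: 20.

20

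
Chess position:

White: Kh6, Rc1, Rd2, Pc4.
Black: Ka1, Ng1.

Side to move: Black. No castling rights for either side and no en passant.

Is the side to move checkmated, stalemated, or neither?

Black to move; black king on a1.
In check: yes, from the white rook on c1.
King squares — b1: attacked by Rc1; a2: attacked by Rd2; b2: attacked by Rd2.
Legal moves for Black: none.
In check with no legal moves → checkmate.

checkmate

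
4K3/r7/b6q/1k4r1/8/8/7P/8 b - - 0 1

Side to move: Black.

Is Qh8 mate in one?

After Qh8: white king on e8; in check: yes, from the black queen on h8.
King squares — d7: attacked by Ra7; e7: attacked by Ra7; f7: attacked by Ra7; d8: attacked by Qh8; f8: attacked by Qh8.
White has no legal moves → checkmate.

yes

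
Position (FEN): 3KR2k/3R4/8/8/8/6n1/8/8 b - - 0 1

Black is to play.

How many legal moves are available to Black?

Black to move; king on h8.
In check: yes, from the white rook on e8.
Legal moves: none.
Count: 0.

0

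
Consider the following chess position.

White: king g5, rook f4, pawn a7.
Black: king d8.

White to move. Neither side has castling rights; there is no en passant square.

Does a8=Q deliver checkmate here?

After a8=Q: black king on d8; in check: yes, from the white queen on a8.
Black has 3 legal replies: Ke7, Kd7, Kc7.
In check but a legal move exists → not checkmate.

no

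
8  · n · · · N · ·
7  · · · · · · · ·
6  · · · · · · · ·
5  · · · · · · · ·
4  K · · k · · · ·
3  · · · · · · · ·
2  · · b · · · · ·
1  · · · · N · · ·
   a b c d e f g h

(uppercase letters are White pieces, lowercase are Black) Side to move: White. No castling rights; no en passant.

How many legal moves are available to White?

White to move; king on a4.
In check: yes, from the black bishop on c2.
Legal moves: Kb5, Ka5, Kb4, Ka3, Nxc2+.
Count: 5.

5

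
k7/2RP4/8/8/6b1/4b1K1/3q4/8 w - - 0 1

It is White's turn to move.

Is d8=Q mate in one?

no

After d8=Q: black king on a8; in check: yes, from the white queen on d8.
Black has 2 legal replies: Bc8, Qxd8.
In check but a legal move exists → not checkmate.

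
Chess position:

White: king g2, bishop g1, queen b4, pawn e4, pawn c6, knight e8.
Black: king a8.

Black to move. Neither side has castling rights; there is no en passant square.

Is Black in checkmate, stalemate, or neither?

stalemate

Black to move; black king on a8.
In check: no.
King squares — a7: attacked by Bg1; b7: attacked by Qb4; b8: attacked by Qb4.
Legal moves for Black: none.
Not in check and no legal moves → stalemate.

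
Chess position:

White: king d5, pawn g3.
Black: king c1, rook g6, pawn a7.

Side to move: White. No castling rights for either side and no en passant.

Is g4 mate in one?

no

After g4: black king on c1; in check: no.
Black is not in check, so this cannot be checkmate.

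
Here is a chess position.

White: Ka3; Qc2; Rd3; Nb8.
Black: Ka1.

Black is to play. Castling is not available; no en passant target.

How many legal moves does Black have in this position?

0

Black to move; king on a1.
In check: no.
Legal moves: none.
Count: 0.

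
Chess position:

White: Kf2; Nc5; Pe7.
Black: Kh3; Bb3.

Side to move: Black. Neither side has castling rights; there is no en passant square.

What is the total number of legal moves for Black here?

12

Black to move; king on h3.
In check: no.
Legal moves: Kh4, Kg4, Kh2, Bg8, Bf7, Be6, Bd5, Bc4, Ba4, Bc2, Ba2, Bd1.
Count: 12.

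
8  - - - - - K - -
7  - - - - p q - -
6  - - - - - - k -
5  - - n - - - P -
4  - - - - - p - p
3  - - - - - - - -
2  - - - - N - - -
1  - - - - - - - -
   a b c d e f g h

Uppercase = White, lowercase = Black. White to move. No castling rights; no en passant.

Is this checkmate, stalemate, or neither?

checkmate

White to move; white king on f8.
In check: yes, from the black queen on f7.
King squares — e7: attacked by Qf7; f7: attacked by Kg6; g7: attacked by Kg6; e8: attacked by Qf7; g8: attacked by Qf7.
Legal moves for White: none.
In check with no legal moves → checkmate.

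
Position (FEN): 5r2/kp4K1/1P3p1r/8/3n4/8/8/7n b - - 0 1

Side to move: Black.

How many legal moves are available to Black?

4

Black to move; king on a7.
In check: yes, from the white pawn on b6.
Legal moves: Kb8, Ka8, Kxb6, Ka6.
Count: 4.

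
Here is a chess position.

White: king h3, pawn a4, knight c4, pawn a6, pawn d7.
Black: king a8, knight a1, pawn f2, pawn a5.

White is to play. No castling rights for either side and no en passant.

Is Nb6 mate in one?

no

After Nb6: black king on a8; in check: yes, from the white knight on b6.
Black has 2 legal replies: Kb8, Ka7.
In check but a legal move exists → not checkmate.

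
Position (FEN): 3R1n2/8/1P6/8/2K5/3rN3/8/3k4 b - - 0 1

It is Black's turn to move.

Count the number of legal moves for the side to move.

Black to move; king on d1.
In check: yes, from the white knight on e3.
Legal moves: Ke2, Kd2, Ke1, Kc1.
Count: 4.

4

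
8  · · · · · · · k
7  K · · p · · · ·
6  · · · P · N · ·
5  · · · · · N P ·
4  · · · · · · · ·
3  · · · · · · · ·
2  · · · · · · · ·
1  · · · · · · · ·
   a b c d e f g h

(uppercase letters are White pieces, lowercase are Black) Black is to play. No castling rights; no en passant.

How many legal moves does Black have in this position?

Black to move; king on h8.
In check: no.
Legal moves: none.
Count: 0.

0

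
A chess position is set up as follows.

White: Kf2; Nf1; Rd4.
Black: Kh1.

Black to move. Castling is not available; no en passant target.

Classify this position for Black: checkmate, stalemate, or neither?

Black to move; black king on h1.
In check: no.
King squares — g1: attacked by Kf2; g2: attacked by Kf2; h2: attacked by Nf1.
Legal moves for Black: none.
Not in check and no legal moves → stalemate.

stalemate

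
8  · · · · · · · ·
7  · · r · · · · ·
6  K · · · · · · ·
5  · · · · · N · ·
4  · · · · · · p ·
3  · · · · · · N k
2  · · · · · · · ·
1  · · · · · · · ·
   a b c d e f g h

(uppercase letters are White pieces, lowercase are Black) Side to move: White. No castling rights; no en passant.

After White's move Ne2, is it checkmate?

no

After Ne2: black king on h3; in check: no.
Black is not in check, so this cannot be checkmate.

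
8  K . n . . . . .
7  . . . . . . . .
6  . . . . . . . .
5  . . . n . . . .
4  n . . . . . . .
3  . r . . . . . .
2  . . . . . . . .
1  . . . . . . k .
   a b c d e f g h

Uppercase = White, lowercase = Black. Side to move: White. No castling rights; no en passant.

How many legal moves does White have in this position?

0

White to move; king on a8.
In check: no.
Legal moves: none.
Count: 0.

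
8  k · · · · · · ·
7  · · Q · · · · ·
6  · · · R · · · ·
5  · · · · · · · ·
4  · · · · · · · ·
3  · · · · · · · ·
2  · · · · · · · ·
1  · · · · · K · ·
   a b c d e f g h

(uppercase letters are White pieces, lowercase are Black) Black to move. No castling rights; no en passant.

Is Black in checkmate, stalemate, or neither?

Black to move; black king on a8.
In check: no.
King squares — a7: attacked by Qc7; b7: attacked by Qc7; b8: attacked by Qc7.
Legal moves for Black: none.
Not in check and no legal moves → stalemate.

stalemate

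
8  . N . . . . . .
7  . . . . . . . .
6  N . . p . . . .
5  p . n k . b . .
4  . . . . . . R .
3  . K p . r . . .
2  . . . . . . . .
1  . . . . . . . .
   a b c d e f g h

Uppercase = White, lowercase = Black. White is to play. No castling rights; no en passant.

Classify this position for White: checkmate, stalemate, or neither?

neither

White to move; white king on b3.
In check: yes, from the black knight on c5.
King squares — a2: available; b2: attacked by Pc3; c2: attacked by Bf5; a3: available; c3: attacked by Re3; a4: attacked by Nc5; b4: attacked by Pa5; c4: attacked by Kd5.
Legal moves for White: Ka3, Ka2, Nxc5.
White is in check but has 3 legal moves → neither.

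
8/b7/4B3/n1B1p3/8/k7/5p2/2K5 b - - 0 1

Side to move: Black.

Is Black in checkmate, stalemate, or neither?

Black to move; black king on a3.
In check: yes, from the white bishop on c5.
King squares — a2: attacked by Be6; b2: attacked by Kc1; b3: attacked by Be6; a4: available; b4: attacked by Bc5.
Legal moves for Black: Ka4, Bxc5.
Black is in check but has 2 legal moves → neither.

neither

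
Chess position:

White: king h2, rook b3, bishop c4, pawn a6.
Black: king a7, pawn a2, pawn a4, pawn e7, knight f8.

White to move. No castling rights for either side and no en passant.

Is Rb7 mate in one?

no

After Rb7: black king on a7; in check: yes, from the white rook on b7.
Black has 1 legal reply: Ka8.
In check but a legal move exists → not checkmate.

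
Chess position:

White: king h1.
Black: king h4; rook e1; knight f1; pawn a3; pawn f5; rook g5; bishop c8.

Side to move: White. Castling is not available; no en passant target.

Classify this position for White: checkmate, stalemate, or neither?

White to move; white king on h1.
In check: no.
King squares — g1: attacked by Rg5; g2: attacked by Rg5; h2: attacked by Nf1.
Legal moves for White: none.
Not in check and no legal moves → stalemate.

stalemate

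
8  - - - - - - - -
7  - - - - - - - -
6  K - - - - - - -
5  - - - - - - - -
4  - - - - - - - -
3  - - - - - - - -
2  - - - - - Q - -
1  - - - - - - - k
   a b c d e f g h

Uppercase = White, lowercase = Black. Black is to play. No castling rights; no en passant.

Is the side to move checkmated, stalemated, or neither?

stalemate

Black to move; black king on h1.
In check: no.
King squares — g1: attacked by Qf2; g2: attacked by Qf2; h2: attacked by Qf2.
Legal moves for Black: none.
Not in check and no legal moves → stalemate.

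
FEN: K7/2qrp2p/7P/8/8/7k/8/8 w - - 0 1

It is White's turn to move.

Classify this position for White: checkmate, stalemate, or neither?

White to move; white king on a8.
In check: no.
King squares — a7: attacked by Qc7; b7: attacked by Qc7; b8: attacked by Qc7.
Legal moves for White: none.
Not in check and no legal moves → stalemate.

stalemate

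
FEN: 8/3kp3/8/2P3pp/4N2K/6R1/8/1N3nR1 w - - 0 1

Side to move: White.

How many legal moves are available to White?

5

White to move; king on h4.
In check: yes, from the black pawn on g5.
Legal moves: Kxh5, Kxg5, Kh3, Nxg5, Rxg5.
Count: 5.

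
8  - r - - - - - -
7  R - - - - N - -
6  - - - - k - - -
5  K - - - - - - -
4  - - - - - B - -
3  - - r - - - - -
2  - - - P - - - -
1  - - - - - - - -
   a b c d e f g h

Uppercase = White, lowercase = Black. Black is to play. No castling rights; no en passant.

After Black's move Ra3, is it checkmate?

yes

After Ra3: white king on a5; in check: yes, from the black rook on a3.
King squares — a4: attacked by Ra3; b4: attacked by Rb8; b5: attacked by Rb8; a6: attacked by Ra3; b6: attacked by Rb8.
White has no legal moves → checkmate.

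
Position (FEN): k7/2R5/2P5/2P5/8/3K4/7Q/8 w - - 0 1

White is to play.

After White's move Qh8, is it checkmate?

After Qh8: black king on a8; in check: yes, from the white queen on h8.
King squares — a7: attacked by Rc7; b7: attacked by Pc6; b8: attacked by Qh8.
Black has no legal moves → checkmate.

yes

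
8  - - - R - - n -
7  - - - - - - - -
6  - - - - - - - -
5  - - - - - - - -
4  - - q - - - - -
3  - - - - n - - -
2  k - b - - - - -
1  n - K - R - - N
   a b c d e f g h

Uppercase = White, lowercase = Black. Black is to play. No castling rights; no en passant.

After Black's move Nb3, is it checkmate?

After Nb3: white king on c1; in check: yes, from the black knight on b3.
King squares — b1: attacked by Ka2; d1: attacked by Bc2; b2: attacked by Ka2; c2: attacked by Ne3; d2: attacked by Nb3.
White has no legal moves → checkmate.

yes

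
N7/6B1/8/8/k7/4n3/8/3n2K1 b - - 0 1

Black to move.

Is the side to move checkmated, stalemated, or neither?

Black to move; black king on a4.
In check: no.
Legal moves for Black: Kb5, Ka5, Kb4, Kb3, Ka3, Nf5, Nd5, Ng4, Nc4, Ng2, Nc2, Nf1, Nc3, Nf2, Nb2.
Black has 15 legal moves and is not in check → neither.

neither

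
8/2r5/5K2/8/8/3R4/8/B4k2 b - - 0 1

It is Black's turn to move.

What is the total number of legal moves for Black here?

Black to move; king on f1.
In check: no.
Legal moves: Rc8, Rh7, Rg7, Rf7+, Re7, Rd7, Rb7, Ra7, Rc6+, Rc5, Rc4, Rc3, Rc2, Rc1, Kg2, Kf2, Ke2, Kg1, Ke1.
Count: 19.

19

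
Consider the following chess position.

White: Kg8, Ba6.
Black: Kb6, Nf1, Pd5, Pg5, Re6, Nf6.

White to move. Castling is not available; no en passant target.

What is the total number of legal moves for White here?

4

White to move; king on g8.
In check: yes, from the black knight on f6.
Legal moves: Kh8, Kf8, Kg7, Kf7.
Count: 4.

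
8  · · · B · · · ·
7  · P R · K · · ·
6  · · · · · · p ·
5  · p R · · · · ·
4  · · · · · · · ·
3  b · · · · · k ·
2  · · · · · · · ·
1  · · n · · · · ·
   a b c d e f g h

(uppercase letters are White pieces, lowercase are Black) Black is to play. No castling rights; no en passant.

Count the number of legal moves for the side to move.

17

Black to move; king on g3.
In check: no.
Legal moves: Kh4, Kg4, Kf4, Kh3, Kf3, Kh2, Kg2, Kf2, Bxc5+, Bb4, Bb2, Nd3, Nb3, Ne2, Na2, g5, b4.
Count: 17.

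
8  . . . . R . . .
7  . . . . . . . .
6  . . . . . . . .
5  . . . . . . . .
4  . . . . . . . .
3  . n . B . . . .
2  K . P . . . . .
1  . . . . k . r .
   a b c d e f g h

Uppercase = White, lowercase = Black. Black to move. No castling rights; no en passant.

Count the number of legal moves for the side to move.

Black to move; king on e1.
In check: yes, from the white rook on e8.
Legal moves: Kf2, Kd2, Kd1.
Count: 3.

3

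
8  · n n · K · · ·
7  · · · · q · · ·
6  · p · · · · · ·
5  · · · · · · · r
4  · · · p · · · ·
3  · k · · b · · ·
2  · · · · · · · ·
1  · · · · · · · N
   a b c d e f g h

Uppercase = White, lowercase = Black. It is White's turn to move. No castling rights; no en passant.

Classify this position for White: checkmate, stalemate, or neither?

White to move; white king on e8.
In check: yes, from the black queen on e7.
King squares — d7: attacked by Qe7; e7: attacked by Nc8; f7: attacked by Qe7; d8: attacked by Qe7; f8: attacked by Qe7.
Legal moves for White: none.
In check with no legal moves → checkmate.

checkmate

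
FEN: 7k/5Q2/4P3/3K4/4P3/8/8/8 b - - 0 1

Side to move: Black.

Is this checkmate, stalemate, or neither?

stalemate

Black to move; black king on h8.
In check: no.
King squares — g7: attacked by Qf7; h7: attacked by Qf7; g8: attacked by Qf7.
Legal moves for Black: none.
Not in check and no legal moves → stalemate.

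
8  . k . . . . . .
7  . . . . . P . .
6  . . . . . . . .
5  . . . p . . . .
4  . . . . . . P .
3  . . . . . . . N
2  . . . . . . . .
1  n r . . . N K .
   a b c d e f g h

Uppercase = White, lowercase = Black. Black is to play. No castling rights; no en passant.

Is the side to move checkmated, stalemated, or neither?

Black to move; black king on b8.
In check: no.
Legal moves for Black: Kc8, Ka8, Kc7, Kb7, Ka7, Rb7, Rb6, Rb5, Rb4, Rb3, Rb2, Rxf1+, Re1, Rd1, Rc1, Nb3, Nc2, d4.
Black has 18 legal moves and is not in check → neither.

neither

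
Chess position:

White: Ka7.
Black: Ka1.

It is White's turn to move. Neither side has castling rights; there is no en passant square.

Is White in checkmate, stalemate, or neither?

White to move; white king on a7.
In check: no.
Legal moves for White: Kb8, Ka8, Kb7, Kb6, Ka6.
White has 5 legal moves and is not in check → neither.

neither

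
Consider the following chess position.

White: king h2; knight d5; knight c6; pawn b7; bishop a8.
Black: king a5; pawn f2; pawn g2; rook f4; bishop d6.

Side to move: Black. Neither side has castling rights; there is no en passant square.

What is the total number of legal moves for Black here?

Black to move; king on a5.
In check: yes, from the white knight on c6.
Legal moves: Ka6, Kb5, Ka4.
Count: 3.

3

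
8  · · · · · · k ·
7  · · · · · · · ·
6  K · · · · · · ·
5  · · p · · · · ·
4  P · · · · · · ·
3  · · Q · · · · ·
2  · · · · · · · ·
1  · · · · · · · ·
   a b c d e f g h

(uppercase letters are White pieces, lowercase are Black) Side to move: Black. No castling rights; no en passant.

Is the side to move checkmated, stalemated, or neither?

neither

Black to move; black king on g8.
In check: no.
Legal moves for Black: Kf8, Kh7, Kf7, c4.
Black has 4 legal moves and is not in check → neither.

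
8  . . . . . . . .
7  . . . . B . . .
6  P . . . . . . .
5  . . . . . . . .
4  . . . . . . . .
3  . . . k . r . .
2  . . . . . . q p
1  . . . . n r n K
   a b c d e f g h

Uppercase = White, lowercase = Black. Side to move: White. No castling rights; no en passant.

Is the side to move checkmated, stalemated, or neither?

checkmate

White to move; white king on h1.
In check: yes, from the black queen on g2.
King squares — g1: attacked by Rf1; g2: attacked by Ne1; h2: attacked by Qg2.
Legal moves for White: none.
In check with no legal moves → checkmate.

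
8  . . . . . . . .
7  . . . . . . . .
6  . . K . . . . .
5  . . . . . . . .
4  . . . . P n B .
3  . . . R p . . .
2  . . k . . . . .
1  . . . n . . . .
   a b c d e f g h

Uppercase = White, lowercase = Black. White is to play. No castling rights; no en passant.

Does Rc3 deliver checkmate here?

no

After Rc3: black king on c2; in check: yes, from the white rook on c3.
Black has 5 legal replies: Kxc3, Kd2, Kb2, Kb1, Nxc3.
In check but a legal move exists → not checkmate.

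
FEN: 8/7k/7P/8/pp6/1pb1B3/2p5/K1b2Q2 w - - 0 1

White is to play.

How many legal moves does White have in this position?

White to move; king on a1.
In check: yes, from the black bishop on c3.
Legal moves: none.
Count: 0.

0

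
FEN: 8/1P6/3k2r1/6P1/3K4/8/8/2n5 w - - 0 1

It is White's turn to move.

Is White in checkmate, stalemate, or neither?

neither

White to move; white king on d4.
In check: no.
Legal moves for White: Ke4, Kc4, Ke3, Kc3, b8=Q+, b8=R, b8=B+, b8=N.
White has 8 legal moves and is not in check → neither.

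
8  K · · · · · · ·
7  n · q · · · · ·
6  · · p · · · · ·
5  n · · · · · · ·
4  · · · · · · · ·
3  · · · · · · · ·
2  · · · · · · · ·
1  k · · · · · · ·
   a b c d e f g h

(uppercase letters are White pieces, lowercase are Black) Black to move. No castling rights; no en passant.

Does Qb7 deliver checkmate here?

yes

After Qb7: white king on a8; in check: yes, from the black queen on b7.
King squares — a7: attacked by Qb7; b7: attacked by Na5; b8: attacked by Qb7.
White has no legal moves → checkmate.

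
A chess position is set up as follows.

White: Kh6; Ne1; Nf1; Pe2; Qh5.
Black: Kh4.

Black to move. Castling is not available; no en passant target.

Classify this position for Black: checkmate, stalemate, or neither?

checkmate

Black to move; black king on h4.
In check: yes, from the white queen on h5.
King squares — g3: attacked by Nf1; h3: attacked by Qh5; g4: attacked by Qh5; g5: attacked by Qh5; h5: attacked by Kh6.
Legal moves for Black: none.
In check with no legal moves → checkmate.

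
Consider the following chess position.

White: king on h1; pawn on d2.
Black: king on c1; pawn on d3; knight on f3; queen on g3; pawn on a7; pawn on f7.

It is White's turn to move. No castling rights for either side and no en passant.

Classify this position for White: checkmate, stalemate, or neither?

White to move; white king on h1.
In check: no.
King squares — g1: attacked by Nf3; g2: attacked by Qg3; h2: attacked by Nf3.
Legal moves for White: none.
Not in check and no legal moves → stalemate.

stalemate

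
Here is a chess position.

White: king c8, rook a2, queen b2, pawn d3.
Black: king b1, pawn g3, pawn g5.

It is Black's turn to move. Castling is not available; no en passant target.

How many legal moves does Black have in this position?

0

Black to move; king on b1.
In check: yes, from the white queen on b2.
Legal moves: none.
Count: 0.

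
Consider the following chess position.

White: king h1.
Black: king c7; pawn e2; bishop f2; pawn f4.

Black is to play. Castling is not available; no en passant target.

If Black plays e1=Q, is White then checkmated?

After e1=Q: white king on h1; in check: yes, from the black queen on e1.
White has 2 legal replies: Kh2, Kg2.
In check but a legal move exists → not checkmate.

no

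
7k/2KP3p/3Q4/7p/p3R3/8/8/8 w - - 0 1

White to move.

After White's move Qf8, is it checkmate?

yes

After Qf8: black king on h8; in check: yes, from the white queen on f8.
King squares — g7: attacked by Qf8; h7: own pawn; g8: attacked by Qf8.
Black has no legal moves → checkmate.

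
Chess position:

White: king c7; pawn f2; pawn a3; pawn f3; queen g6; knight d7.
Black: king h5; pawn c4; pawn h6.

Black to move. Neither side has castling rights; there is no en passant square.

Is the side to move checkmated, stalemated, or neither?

Black to move; black king on h5.
In check: yes, from the white queen on g6.
Legal moves for Black: Kxg6, Kh4.
Black is in check but has 2 legal moves → neither.

neither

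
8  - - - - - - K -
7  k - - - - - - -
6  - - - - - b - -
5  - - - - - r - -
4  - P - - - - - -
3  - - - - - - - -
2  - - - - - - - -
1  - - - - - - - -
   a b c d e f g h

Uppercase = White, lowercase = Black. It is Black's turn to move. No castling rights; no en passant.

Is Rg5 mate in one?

After Rg5: white king on g8; in check: yes, from the black rook on g5.
White has 3 legal replies: Kf8, Kh7, Kf7.
In check but a legal move exists → not checkmate.

no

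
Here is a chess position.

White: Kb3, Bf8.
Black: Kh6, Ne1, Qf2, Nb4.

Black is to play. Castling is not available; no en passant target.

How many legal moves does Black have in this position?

Black to move; king on h6.
In check: yes, from the white bishop on f8.
Legal moves: Kh7, Kg6, Kh5, Kg5, Qxf8.
Count: 5.

5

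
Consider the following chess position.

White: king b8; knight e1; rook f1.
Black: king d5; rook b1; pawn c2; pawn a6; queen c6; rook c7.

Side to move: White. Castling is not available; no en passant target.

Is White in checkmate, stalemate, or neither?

White to move; white king on b8.
In check: yes, from the black rook on b1.
King squares — a7: attacked by Rc7; b7: attacked by Rb1; c7: attacked by Qc6; a8: attacked by Qc6; c8: attacked by Rc7.
Legal moves for White: none.
In check with no legal moves → checkmate.

checkmate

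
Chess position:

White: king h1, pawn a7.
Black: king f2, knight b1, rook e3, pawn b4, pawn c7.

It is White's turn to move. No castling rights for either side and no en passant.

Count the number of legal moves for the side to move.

White to move; king on h1.
In check: no.
Legal moves: Kh2, a8=Q, a8=R, a8=B, a8=N.
Count: 5.

5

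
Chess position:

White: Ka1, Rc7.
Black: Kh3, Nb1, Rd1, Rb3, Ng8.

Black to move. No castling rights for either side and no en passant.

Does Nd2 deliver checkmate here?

After Nd2: white king on a1; in check: yes, from the black rook on d1.
White has 2 legal replies: Ka2, Rc1.
In check but a legal move exists → not checkmate.

no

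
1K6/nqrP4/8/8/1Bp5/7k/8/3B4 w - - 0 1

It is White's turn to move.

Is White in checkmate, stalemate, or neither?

checkmate

White to move; white king on b8.
In check: yes, from the black queen on b7.
King squares — a7: attacked by Qb7; b7: attacked by Rc7; c7: attacked by Qb7; a8: attacked by Qb7; c8: attacked by Na7.
Legal moves for White: none.
In check with no legal moves → checkmate.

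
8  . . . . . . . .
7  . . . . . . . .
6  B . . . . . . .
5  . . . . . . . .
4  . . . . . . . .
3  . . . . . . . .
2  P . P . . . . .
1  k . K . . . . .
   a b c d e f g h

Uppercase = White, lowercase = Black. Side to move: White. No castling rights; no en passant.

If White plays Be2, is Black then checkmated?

After Be2: black king on a1; in check: no.
Black is not in check, so this cannot be checkmate.

no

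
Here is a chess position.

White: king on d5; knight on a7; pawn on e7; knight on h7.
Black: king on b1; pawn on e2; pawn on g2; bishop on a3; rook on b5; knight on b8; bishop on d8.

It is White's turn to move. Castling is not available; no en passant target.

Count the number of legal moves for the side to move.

White to move; king on d5.
In check: yes, from the black rook on b5.
Legal moves: Ke6, Ke4, Kd4, Kc4, Nxb5.
Count: 5.

5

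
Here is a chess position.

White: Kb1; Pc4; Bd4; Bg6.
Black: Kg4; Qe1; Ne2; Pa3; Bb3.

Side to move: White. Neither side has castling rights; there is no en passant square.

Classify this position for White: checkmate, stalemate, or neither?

White to move; white king on b1.
In check: yes, from the black queen on e1.
King squares — a1: attacked by Qe1; c1: attacked by Qe1; a2: attacked by Bb3; b2: attacked by Pa3; c2: attacked by Bb3.
Legal moves for White: none.
In check with no legal moves → checkmate.

checkmate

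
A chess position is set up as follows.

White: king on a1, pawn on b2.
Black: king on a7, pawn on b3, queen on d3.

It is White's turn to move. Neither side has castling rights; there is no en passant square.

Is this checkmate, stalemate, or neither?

White to move; white king on a1.
In check: no.
King squares — b1: attacked by Qd3; a2: attacked by Pb3; b2: own pawn.
Legal moves for White: none.
Not in check and no legal moves → stalemate.

stalemate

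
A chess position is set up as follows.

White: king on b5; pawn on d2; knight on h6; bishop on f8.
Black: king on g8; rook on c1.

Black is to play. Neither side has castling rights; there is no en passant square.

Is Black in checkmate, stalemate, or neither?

Black to move; black king on g8.
In check: yes, from the white knight on h6.
King squares — f7: attacked by Nh6; g7: attacked by Bf8; h7: available; f8: available; h8: available.
Legal moves for Black: Kh8, Kxf8, Kh7.
Black is in check but has 3 legal moves → neither.

neither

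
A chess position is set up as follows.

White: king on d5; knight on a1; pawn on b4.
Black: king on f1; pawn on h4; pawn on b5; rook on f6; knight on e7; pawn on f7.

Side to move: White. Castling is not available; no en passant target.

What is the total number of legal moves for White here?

White to move; king on d5.
In check: yes, from the black knight on e7.
Legal moves: Ke5, Kc5, Ke4, Kd4.
Count: 4.

4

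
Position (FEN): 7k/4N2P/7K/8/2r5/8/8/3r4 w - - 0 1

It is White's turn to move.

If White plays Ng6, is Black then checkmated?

After Ng6: black king on h8; in check: yes, from the white knight on g6.
King squares — g7: attacked by Kh6; h7: attacked by Kh6; g8: attacked by Ph7.
Black has no legal moves → checkmate.

yes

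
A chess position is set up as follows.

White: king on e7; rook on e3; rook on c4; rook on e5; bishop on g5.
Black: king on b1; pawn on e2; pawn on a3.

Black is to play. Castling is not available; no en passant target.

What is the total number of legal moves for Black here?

8

Black to move; king on b1.
In check: no.
Legal moves: Kb2, Ka2, Ka1, a2, e1=Q, e1=R, e1=B, e1=N.
Count: 8.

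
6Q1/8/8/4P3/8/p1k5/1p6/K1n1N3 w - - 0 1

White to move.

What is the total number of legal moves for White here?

White to move; king on a1.
In check: yes, from the black pawn on b2.
Legal moves: Kb1.
Count: 1.

1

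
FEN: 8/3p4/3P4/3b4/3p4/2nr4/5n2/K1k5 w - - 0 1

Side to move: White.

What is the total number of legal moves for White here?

White to move; king on a1.
In check: no.
Legal moves: none.
Count: 0.

0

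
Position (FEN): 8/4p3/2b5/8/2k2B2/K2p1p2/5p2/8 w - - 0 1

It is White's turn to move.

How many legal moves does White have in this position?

White to move; king on a3.
In check: no.
Legal moves: Bb8, Bc7, Bh6, Bd6, Bg5, Be5, Bg3, Be3, Bh2, Bd2, Bc1, Kb2, Ka2.
Count: 13.

13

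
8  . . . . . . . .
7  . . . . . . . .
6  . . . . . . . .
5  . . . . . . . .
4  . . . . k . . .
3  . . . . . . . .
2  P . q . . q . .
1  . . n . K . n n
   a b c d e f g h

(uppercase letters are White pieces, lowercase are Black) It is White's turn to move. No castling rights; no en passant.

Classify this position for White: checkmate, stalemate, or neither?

checkmate

White to move; white king on e1.
In check: yes, from the black queen on f2.
King squares — d1: attacked by Qc2; f1: attacked by Qf2; d2: attacked by Qc2; e2: attacked by Nc1; f2: attacked by Nh1.
Legal moves for White: none.
In check with no legal moves → checkmate.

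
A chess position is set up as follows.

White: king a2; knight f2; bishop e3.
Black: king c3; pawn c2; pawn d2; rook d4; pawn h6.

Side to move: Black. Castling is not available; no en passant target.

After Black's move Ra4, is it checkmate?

yes

After Ra4: white king on a2; in check: yes, from the black rook on a4.
King squares — a1: attacked by Ra4; b1: attacked by Pc2; b2: attacked by Kc3; a3: attacked by Ra4; b3: attacked by Kc3.
White has no legal moves → checkmate.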